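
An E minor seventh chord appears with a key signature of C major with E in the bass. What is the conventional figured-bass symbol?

7

E is the root of E minor seventh, so the chord is in root position.
A seventh chord in root position is figured 7/5/3, conventionally abbreviated 7.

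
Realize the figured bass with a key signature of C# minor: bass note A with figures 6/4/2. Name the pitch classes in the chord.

A second above A in this key is B.
A fourth above A in this key is D#.
A sixth above A in this key is F#.
Together with the bass A, this spells B dominant seventh in third inversion.

A, B, D#, F#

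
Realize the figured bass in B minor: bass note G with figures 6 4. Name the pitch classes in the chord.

A fourth above G in this key is C#.
A sixth above G in this key is E.
Together with the bass G, this spells C# diminished in second inversion.

G, C#, E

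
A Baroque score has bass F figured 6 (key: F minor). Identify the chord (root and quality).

Db major

The figures 6 indicate a triad in first inversion.
In first inversion the root lies a sixth above the bass: a sixth above F in F minor is Db.
The chord tones are F, Ab, Db, giving Db major.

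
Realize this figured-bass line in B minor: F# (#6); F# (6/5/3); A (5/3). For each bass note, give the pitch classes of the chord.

F#, A, D# | F#, A, C#, D | A, C#, E

F# (#6/3): F#, A, D#.
F# (6/5/3): F#, A, C#, D.
A (5/3): A, C#, E.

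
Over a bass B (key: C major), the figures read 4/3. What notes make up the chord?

The written figures 4/3 are shorthand for 6/4/3: the 6 is implied.
A third above B in this key is D.
A fourth above B in this key is E.
A sixth above B in this key is G.
Together with the bass B, this spells E minor seventh in second inversion.

B, D, E, G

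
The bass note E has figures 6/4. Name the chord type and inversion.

triad, second inversion

Intervals of 6/4 above the bass form a triad; the bass is the fifth, so this is second inversion.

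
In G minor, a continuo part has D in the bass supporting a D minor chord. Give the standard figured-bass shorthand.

D is the root of D minor, so the chord is in root position.
A triad in root position is figured 5/3, conventionally abbreviated (no figures — root-position triad).

no figures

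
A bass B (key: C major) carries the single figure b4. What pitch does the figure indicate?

Counting 3 letter steps above B lands on E; in C major, that letter is E.
The b4 figure lowers it a semitone, giving Eb.

Eb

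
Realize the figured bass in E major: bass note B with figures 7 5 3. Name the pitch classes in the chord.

A third above B in this key is D#.
A fifth above B in this key is F#.
A seventh above B in this key is A.
Together with the bass B, this spells B dominant seventh in root position.

B, D#, F#, A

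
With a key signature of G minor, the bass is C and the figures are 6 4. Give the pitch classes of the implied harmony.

A fourth above C in this key is F.
A sixth above C in this key is A.
Together with the bass C, this spells F major in second inversion.

C, F, A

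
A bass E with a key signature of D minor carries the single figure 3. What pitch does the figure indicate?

Counting 2 letter steps above E lands on G; in D minor, that letter is G.

G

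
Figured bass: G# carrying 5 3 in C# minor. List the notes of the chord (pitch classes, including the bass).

G#, B, D#

A third above G# in this key is B.
A fifth above G# in this key is D#.
Together with the bass G#, this spells G# minor in root position.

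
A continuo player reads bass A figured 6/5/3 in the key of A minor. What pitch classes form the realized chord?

A third above A in this key is C.
A fifth above A in this key is E.
A sixth above A in this key is F.
Together with the bass A, this spells F major seventh in first inversion.

A, C, E, F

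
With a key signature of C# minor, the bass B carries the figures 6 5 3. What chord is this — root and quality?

The figures 6 5 3 indicate a seventh chord in first inversion.
In first inversion the root lies a sixth above the bass: a sixth above B in C# minor is G#.
The chord tones are B, D#, F#, G#, giving G# minor seventh.

G# minor seventh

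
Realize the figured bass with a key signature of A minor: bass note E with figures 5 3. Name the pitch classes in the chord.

A third above E in this key is G.
A fifth above E in this key is B.
Together with the bass E, this spells E minor in root position.

E, G, B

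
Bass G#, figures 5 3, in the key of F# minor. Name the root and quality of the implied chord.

G# diminished

The figures 5 3 indicate a triad in root position.
In root position the bass is the root, so the root is G#.
The chord tones are G#, B, D, giving G# diminished.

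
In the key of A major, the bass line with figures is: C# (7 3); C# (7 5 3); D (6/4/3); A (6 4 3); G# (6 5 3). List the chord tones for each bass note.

C# (7/5/3): C#, E, G#, B.
C# (7/5/3): C#, E, G#, B.
D (6/4/3): D, F#, G#, B.
A (6/4/3): A, C#, D, F#.
G# (6/5/3): G#, B, D, E.

C#, E, G#, B | C#, E, G#, B | D, F#, G#, B | A, C#, D, F# | G#, B, D, E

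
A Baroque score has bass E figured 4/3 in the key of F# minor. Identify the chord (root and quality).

The figures 4/3 indicate a seventh chord in second inversion.
In second inversion the root lies a fourth above the bass: a fourth above E in F# minor is A.
The chord tones are E, G#, A, C#, giving A major seventh.

A major seventh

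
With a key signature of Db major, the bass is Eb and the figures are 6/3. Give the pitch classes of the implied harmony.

A third above Eb in this key is Gb.
A sixth above Eb in this key is C.
Together with the bass Eb, this spells C diminished in first inversion.

Eb, Gb, C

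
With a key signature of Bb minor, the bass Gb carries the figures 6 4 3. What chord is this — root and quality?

The figures 6 4 3 indicate a seventh chord in second inversion.
In second inversion the root lies a fourth above the bass: a fourth above Gb in Bb minor is C.
The chord tones are Gb, Bb, C, Eb, giving C half-diminished seventh.

C half-diminished seventh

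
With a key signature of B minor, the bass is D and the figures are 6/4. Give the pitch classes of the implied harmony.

A fourth above D in this key is G.
A sixth above D in this key is B.
Together with the bass D, this spells G major in second inversion.

D, G, B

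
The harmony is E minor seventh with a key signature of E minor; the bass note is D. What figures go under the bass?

D is the seventh of E minor seventh, so the chord is in third inversion.
A seventh chord in third inversion is figured 6/4/2, conventionally abbreviated 4/2.

4/2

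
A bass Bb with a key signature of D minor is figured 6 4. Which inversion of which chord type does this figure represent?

Intervals of 6/4 above the bass form a triad; the bass is the fifth, so this is second inversion.

triad, second inversion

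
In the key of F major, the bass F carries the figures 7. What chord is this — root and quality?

F major seventh

The figures 7 indicate a seventh chord in root position.
In root position the bass is the root, so the root is F.
The chord tones are F, A, C, E, giving F major seventh.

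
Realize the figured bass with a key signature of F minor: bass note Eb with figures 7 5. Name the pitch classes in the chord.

The written figures 7 5 are shorthand for 7/5/3: the 3 is implied.
A third above Eb in this key is G.
A fifth above Eb in this key is Bb.
A seventh above Eb in this key is Db.
Together with the bass Eb, this spells Eb dominant seventh in root position.

Eb, G, Bb, Db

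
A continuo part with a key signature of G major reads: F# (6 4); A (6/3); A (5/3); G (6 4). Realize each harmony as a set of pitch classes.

F#, B, D | A, C, F# | A, C, E | G, C, E

F# (6/4): F#, B, D.
A (6/3): A, C, F#.
A (5/3): A, C, E.
G (6/4): G, C, E.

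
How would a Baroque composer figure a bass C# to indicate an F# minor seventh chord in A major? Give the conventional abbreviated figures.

4/3

C# is the fifth of F# minor seventh, so the chord is in second inversion.
A seventh chord in second inversion is figured 6/4/3, conventionally abbreviated 4/3.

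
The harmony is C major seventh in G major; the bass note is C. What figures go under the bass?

7

C is the root of C major seventh, so the chord is in root position.
A seventh chord in root position is figured 7/5/3, conventionally abbreviated 7.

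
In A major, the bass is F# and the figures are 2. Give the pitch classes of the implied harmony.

F#, G#, B, D

The written figures 2 are shorthand for 6/4/2: the 6/4 are implied.
A second above F# in this key is G#.
A fourth above F# in this key is B.
A sixth above F# in this key is D.
Together with the bass F#, this spells G# half-diminished seventh in third inversion.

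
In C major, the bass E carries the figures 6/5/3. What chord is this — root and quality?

The figures 6/5/3 indicate a seventh chord in first inversion.
In first inversion the root lies a sixth above the bass: a sixth above E in C major is C.
The chord tones are E, G, B, C, giving C major seventh.

C major seventh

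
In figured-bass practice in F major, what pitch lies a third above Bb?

D

Counting 2 letter steps above Bb lands on D; in F major, that letter is D.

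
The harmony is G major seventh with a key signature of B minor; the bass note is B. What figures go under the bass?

B is the third of G major seventh, so the chord is in first inversion.
A seventh chord in first inversion is figured 6/5/3, conventionally abbreviated 6/5.

6/5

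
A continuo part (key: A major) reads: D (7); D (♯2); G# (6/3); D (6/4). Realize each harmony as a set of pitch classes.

D (7/5/3): D, F#, A, C#.
D (6/4/#2): D, E#, G#, B.
G# (6/3): G#, B, E.
D (6/4): D, G#, B.

D, F#, A, C# | D, E#, G#, B | G#, B, E | D, G#, B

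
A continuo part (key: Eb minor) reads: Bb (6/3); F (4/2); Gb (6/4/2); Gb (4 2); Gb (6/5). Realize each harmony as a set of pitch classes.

Bb, Db, Gb | F, Gb, Bb, Db | Gb, Ab, Cb, Eb | Gb, Ab, Cb, Eb | Gb, Bb, Db, Eb

Bb (6/3): Bb, Db, Gb.
F (6/4/2): F, Gb, Bb, Db.
Gb (6/4/2): Gb, Ab, Cb, Eb.
Gb (6/4/2): Gb, Ab, Cb, Eb.
Gb (6/5/3): Gb, Bb, Db, Eb.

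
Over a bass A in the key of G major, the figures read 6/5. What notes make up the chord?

A, C, E, F#

The written figures 6/5 are shorthand for 6/5/3: the 3 is implied.
A third above A in this key is C.
A fifth above A in this key is E.
A sixth above A in this key is F#.
Together with the bass A, this spells F# half-diminished seventh in first inversion.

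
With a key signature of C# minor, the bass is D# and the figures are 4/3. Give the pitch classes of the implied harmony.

D#, F#, G#, B

The written figures 4/3 are shorthand for 6/4/3: the 6 is implied.
A third above D# in this key is F#.
A fourth above D# in this key is G#.
A sixth above D# in this key is B.
Together with the bass D#, this spells G# minor seventh in second inversion.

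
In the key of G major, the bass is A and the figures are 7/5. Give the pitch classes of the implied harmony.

The written figures 7/5 are shorthand for 7/5/3: the 3 is implied.
A third above A in this key is C.
A fifth above A in this key is E.
A seventh above A in this key is G.
Together with the bass A, this spells A minor seventh in root position.

A, C, E, G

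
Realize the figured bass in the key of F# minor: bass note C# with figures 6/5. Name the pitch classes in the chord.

C#, E, G#, A

The written figures 6/5 are shorthand for 6/5/3: the 3 is implied.
A third above C# in this key is E.
A fifth above C# in this key is G#.
A sixth above C# in this key is A.
Together with the bass C#, this spells A major seventh in first inversion.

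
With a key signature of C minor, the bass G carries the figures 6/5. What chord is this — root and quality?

Eb major seventh

The figures 6/5 indicate a seventh chord in first inversion.
In first inversion the root lies a sixth above the bass: a sixth above G in C minor is Eb.
The chord tones are G, Bb, D, Eb, giving Eb major seventh.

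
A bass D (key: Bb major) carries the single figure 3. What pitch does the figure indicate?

F

Counting 2 letter steps above D lands on F; in Bb major, that letter is F.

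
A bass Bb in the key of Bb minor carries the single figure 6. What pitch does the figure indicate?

Counting 5 letter steps above Bb lands on G; in Bb minor, that letter is Gb.

Gb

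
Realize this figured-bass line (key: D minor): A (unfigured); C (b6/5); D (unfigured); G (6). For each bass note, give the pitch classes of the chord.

A (5/3): A, C, E.
C (b6/5/3): C, E, G, Ab.
D (5/3): D, F, A.
G (6/3): G, Bb, E.

A, C, E | C, E, G, Ab | D, F, A | G, Bb, E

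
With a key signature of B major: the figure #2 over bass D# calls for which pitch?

Counting 1 letter step above D# lands on E; in B major, that letter is E.
The #2 figure raises it a semitone, giving E#.

E#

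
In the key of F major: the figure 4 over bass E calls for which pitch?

A

Counting 3 letter steps above E lands on A; in F major, that letter is A.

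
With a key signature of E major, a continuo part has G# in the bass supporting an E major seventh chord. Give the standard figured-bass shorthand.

6/5

G# is the third of E major seventh, so the chord is in first inversion.
A seventh chord in first inversion is figured 6/5/3, conventionally abbreviated 6/5.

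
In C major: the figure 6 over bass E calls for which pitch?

C

Counting 5 letter steps above E lands on C; in C major, that letter is C.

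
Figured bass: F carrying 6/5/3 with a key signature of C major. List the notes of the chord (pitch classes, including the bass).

F, A, C, D

A third above F in this key is A.
A fifth above F in this key is C.
A sixth above F in this key is D.
Together with the bass F, this spells D minor seventh in first inversion.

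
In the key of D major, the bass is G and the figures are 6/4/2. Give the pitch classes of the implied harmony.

A second above G in this key is A.
A fourth above G in this key is C#.
A sixth above G in this key is E.
Together with the bass G, this spells A dominant seventh in third inversion.

G, A, C#, E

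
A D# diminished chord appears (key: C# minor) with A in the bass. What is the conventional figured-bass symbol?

A is the fifth of D# diminished, so the chord is in second inversion.
A triad in second inversion is figured 6/4, conventionally abbreviated 6/4.

6/4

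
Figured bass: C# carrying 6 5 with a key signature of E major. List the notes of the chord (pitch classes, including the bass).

C#, E, G#, A

The written figures 6 5 are shorthand for 6/5/3: the 3 is implied.
A third above C# in this key is E.
A fifth above C# in this key is G#.
A sixth above C# in this key is A.
Together with the bass C#, this spells A major seventh in first inversion.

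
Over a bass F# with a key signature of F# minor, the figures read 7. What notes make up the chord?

The written figures 7 are shorthand for 7/5/3: the 5/3 are implied.
A third above F# in this key is A.
A fifth above F# in this key is C#.
A seventh above F# in this key is E.
Together with the bass F#, this spells F# minor seventh in root position.

F#, A, C#, E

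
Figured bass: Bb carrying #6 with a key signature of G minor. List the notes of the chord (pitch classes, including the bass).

Bb, D, G#

The written figures #6 are shorthand for 6/3: the 3 is implied.
A third above Bb in this key is D.
A sixth above Bb in this key is G, raised to G# by the sharp.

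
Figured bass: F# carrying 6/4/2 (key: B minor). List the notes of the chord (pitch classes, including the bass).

A second above F# in this key is G.
A fourth above F# in this key is B.
A sixth above F# in this key is D.
Together with the bass F#, this spells G major seventh in third inversion.

F#, G, B, D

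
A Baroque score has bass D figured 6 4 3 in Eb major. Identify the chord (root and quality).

The figures 6 4 3 indicate a seventh chord in second inversion.
In second inversion the root lies a fourth above the bass: a fourth above D in Eb major is G.
The chord tones are D, F, G, Bb, giving G minor seventh.

G minor seventh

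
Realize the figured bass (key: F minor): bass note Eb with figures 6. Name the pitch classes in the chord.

The written figures 6 are shorthand for 6/3: the 3 is implied.
A third above Eb in this key is G.
A sixth above Eb in this key is C.
Together with the bass Eb, this spells C minor in first inversion.

Eb, G, C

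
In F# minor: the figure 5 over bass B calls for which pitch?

F#

Counting 4 letter steps above B lands on F; in F# minor, that letter is F#.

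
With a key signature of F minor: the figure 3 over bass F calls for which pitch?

Counting 2 letter steps above F lands on A; in F minor, that letter is Ab.

Ab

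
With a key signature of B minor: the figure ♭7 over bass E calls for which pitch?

Db

Counting 6 letter steps above E lands on D; in B minor, that letter is D.
The b7 figure lowers it a semitone, giving Db.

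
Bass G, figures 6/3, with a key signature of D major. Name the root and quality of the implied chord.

E minor

The figures 6/3 indicate a triad in first inversion.
In first inversion the root lies a sixth above the bass: a sixth above G in D major is E.
The chord tones are G, B, E, giving E minor.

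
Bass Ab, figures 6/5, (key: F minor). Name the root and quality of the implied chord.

F minor seventh

The figures 6/5 indicate a seventh chord in first inversion.
In first inversion the root lies a sixth above the bass: a sixth above Ab in F minor is F.
The chord tones are Ab, C, Eb, F, giving F minor seventh.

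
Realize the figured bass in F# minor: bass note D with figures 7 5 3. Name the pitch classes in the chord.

A third above D in this key is F#.
A fifth above D in this key is A.
A seventh above D in this key is C#.
Together with the bass D, this spells D major seventh in root position.

D, F#, A, C#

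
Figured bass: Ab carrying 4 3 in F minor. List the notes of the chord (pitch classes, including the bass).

Ab, C, Db, F

The written figures 4 3 are shorthand for 6/4/3: the 6 is implied.
A third above Ab in this key is C.
A fourth above Ab in this key is Db.
A sixth above Ab in this key is F.
Together with the bass Ab, this spells Db major seventh in second inversion.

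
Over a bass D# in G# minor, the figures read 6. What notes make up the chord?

The written figures 6 are shorthand for 6/3: the 3 is implied.
A third above D# in this key is F#.
A sixth above D# in this key is B.
Together with the bass D#, this spells B major in first inversion.

D#, F#, B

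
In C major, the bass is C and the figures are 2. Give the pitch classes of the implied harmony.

The written figures 2 are shorthand for 6/4/2: the 6/4 are implied.
A second above C in this key is D.
A fourth above C in this key is F.
A sixth above C in this key is A.
Together with the bass C, this spells D minor seventh in third inversion.

C, D, F, A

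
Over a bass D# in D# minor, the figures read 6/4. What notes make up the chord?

D#, G#, B

A fourth above D# in this key is G#.
A sixth above D# in this key is B.
Together with the bass D#, this spells G# minor in second inversion.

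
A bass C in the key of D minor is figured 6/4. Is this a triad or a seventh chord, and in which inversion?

Intervals of 6/4 above the bass form a triad; the bass is the fifth, so this is second inversion.

triad, second inversion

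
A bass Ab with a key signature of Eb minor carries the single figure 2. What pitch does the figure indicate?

Counting 1 letter step above Ab lands on B; in Eb minor, that letter is Bb.

Bb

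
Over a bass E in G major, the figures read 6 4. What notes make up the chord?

A fourth above E in this key is A.
A sixth above E in this key is C.
Together with the bass E, this spells A minor in second inversion.

E, A, C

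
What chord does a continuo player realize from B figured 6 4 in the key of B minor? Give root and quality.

The figures 6 4 indicate a triad in second inversion.
In second inversion the root lies a fourth above the bass: a fourth above B in B minor is E.
The chord tones are B, E, G, giving E minor.

E minor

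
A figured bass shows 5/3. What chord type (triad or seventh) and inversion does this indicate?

triad, root position

Intervals of 5/3 above the bass form a triad; the bass is the root, so this is root position.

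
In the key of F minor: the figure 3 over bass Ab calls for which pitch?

Counting 2 letter steps above Ab lands on C; in F minor, that letter is C.

C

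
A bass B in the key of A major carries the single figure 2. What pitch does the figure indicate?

C#

Counting 1 letter step above B lands on C; in A major, that letter is C#.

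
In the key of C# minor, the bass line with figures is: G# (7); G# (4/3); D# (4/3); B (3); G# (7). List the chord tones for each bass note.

G#, B, D#, F# | G#, B, C#, E | D#, F#, G#, B | B, D#, F# | G#, B, D#, F#

G# (7/5/3): G#, B, D#, F#.
G# (6/4/3): G#, B, C#, E.
D# (6/4/3): D#, F#, G#, B.
B (5/3): B, D#, F#.
G# (7/5/3): G#, B, D#, F#.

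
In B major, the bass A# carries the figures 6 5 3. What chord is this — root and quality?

The figures 6 5 3 indicate a seventh chord in first inversion.
In first inversion the root lies a sixth above the bass: a sixth above A# in B major is F#.
The chord tones are A#, C#, E, F#, giving F# dominant seventh.

F# dominant seventh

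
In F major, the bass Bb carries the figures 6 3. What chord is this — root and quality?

The figures 6 3 indicate a triad in first inversion.
In first inversion the root lies a sixth above the bass: a sixth above Bb in F major is G.
The chord tones are Bb, D, G, giving G minor.

G minor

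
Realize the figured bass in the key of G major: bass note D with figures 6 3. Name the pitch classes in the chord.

D, F#, B

A third above D in this key is F#.
A sixth above D in this key is B.
Together with the bass D, this spells B minor in first inversion.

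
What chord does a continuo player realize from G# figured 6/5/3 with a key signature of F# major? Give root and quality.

E# half-diminished seventh

The figures 6/5/3 indicate a seventh chord in first inversion.
In first inversion the root lies a sixth above the bass: a sixth above G# in F# major is E#.
The chord tones are G#, B, D#, E#, giving E# half-diminished seventh.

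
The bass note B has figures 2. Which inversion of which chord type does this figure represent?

2 is shorthand for 6/4/2.
Intervals of 6/4/2 above the bass form a seventh chord; the bass is the seventh, so this is third inversion.

seventh chord, third inversion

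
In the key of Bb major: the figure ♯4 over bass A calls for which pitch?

Counting 3 letter steps above A lands on D; in Bb major, that letter is D.
The #4 figure raises it a semitone, giving D#.

D#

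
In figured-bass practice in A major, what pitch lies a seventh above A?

G#

Counting 6 letter steps above A lands on G; in A major, that letter is G#.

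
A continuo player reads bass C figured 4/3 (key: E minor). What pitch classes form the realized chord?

The written figures 4/3 are shorthand for 6/4/3: the 6 is implied.
A third above C in this key is E.
A fourth above C in this key is F#.
A sixth above C in this key is A.
Together with the bass C, this spells F# half-diminished seventh in second inversion.

C, E, F#, A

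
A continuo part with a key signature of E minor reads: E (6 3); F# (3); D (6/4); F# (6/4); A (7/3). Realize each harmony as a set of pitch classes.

E (6/3): E, G, C.
F# (5/3): F#, A, C.
D (6/4): D, G, B.
F# (6/4): F#, B, D.
A (7/5/3): A, C, E, G.

E, G, C | F#, A, C | D, G, B | F#, B, D | A, C, E, G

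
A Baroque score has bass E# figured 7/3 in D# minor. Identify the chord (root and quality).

E# half-diminished seventh

The figures 7/3 indicate a seventh chord in root position.
In root position the bass is the root, so the root is E#.
The chord tones are E#, G#, B, D#, giving E# half-diminished seventh.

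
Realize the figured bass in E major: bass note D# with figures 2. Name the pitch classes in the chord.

D#, E, G#, B

The written figures 2 are shorthand for 6/4/2: the 6/4 are implied.
A second above D# in this key is E.
A fourth above D# in this key is G#.
A sixth above D# in this key is B.
Together with the bass D#, this spells E major seventh in third inversion.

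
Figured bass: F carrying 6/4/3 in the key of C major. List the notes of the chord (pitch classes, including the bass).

F, A, B, D

A third above F in this key is A.
A fourth above F in this key is B.
A sixth above F in this key is D.
Together with the bass F, this spells B half-diminished seventh in second inversion.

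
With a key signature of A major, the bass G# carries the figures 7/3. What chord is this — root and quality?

G# half-diminished seventh

The figures 7/3 indicate a seventh chord in root position.
In root position the bass is the root, so the root is G#.
The chord tones are G#, B, D, F#, giving G# half-diminished seventh.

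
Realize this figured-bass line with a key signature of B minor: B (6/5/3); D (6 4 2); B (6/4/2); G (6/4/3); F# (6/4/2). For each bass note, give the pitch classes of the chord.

B (6/5/3): B, D, F#, G.
D (6/4/2): D, E, G, B.
B (6/4/2): B, C#, E, G.
G (6/4/3): G, B, C#, E.
F# (6/4/2): F#, G, B, D.

B, D, F#, G | D, E, G, B | B, C#, E, G | G, B, C#, E | F#, G, B, D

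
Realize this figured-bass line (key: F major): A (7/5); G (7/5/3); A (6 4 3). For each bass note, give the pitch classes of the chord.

A (7/5/3): A, C, E, G.
G (7/5/3): G, Bb, D, F.
A (6/4/3): A, C, D, F.

A, C, E, G | G, Bb, D, F | A, C, D, F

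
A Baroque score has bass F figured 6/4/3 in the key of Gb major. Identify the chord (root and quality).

Bb minor seventh

The figures 6/4/3 indicate a seventh chord in second inversion.
In second inversion the root lies a fourth above the bass: a fourth above F in Gb major is Bb.
The chord tones are F, Ab, Bb, Db, giving Bb minor seventh.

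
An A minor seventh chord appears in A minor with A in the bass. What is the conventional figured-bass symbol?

7

A is the root of A minor seventh, so the chord is in root position.
A seventh chord in root position is figured 7/5/3, conventionally abbreviated 7.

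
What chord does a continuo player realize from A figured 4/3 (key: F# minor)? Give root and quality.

D major seventh

The figures 4/3 indicate a seventh chord in second inversion.
In second inversion the root lies a fourth above the bass: a fourth above A in F# minor is D.
The chord tones are A, C#, D, F#, giving D major seventh.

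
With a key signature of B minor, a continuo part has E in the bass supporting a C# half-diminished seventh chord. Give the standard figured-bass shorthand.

E is the third of C# half-diminished seventh, so the chord is in first inversion.
A seventh chord in first inversion is figured 6/5/3, conventionally abbreviated 6/5.

6/5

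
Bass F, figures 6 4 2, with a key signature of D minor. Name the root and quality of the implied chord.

G minor seventh

The figures 6 4 2 indicate a seventh chord in third inversion.
In third inversion the root lies a second above the bass: a second above F in D minor is G.
The chord tones are F, G, Bb, D, giving G minor seventh.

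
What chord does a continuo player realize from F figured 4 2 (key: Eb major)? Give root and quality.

G minor seventh

The figures 4 2 indicate a seventh chord in third inversion.
In third inversion the root lies a second above the bass: a second above F in Eb major is G.
The chord tones are F, G, Bb, D, giving G minor seventh.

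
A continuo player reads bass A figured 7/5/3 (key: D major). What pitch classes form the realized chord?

A, C#, E, G

A third above A in this key is C#.
A fifth above A in this key is E.
A seventh above A in this key is G.
Together with the bass A, this spells A dominant seventh in root position.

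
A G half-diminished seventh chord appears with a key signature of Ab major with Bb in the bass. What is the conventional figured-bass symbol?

6/5

Bb is the third of G half-diminished seventh, so the chord is in first inversion.
A seventh chord in first inversion is figured 6/5/3, conventionally abbreviated 6/5.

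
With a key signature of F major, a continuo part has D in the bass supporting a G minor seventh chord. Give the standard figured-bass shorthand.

4/3

D is the fifth of G minor seventh, so the chord is in second inversion.
A seventh chord in second inversion is figured 6/4/3, conventionally abbreviated 4/3.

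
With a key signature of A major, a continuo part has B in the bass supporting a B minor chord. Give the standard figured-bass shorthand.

B is the root of B minor, so the chord is in root position.
A triad in root position is figured 5/3, conventionally abbreviated (no figures — root-position triad).

no figures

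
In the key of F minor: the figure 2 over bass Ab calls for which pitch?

Bb

Counting 1 letter step above Ab lands on B; in F minor, that letter is Bb.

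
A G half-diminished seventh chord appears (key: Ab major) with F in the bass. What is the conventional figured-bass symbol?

F is the seventh of G half-diminished seventh, so the chord is in third inversion.
A seventh chord in third inversion is figured 6/4/2, conventionally abbreviated 4/2.

4/2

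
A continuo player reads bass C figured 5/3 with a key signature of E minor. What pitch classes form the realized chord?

A third above C in this key is E.
A fifth above C in this key is G.
Together with the bass C, this spells C major in root position.

C, E, G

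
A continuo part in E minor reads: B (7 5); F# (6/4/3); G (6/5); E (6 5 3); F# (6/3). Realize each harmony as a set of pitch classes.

B, D, F#, A | F#, A, B, D | G, B, D, E | E, G, B, C | F#, A, D

B (7/5/3): B, D, F#, A.
F# (6/4/3): F#, A, B, D.
G (6/5/3): G, B, D, E.
E (6/5/3): E, G, B, C.
F# (6/3): F#, A, D.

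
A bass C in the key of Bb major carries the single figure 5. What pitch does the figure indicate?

Counting 4 letter steps above C lands on G; in Bb major, that letter is G.

G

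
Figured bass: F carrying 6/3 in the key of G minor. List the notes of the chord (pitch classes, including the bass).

A third above F in this key is A.
A sixth above F in this key is D.
Together with the bass F, this spells D minor in first inversion.

F, A, D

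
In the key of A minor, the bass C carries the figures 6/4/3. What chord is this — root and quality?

The figures 6/4/3 indicate a seventh chord in second inversion.
In second inversion the root lies a fourth above the bass: a fourth above C in A minor is F.
The chord tones are C, E, F, A, giving F major seventh.

F major seventh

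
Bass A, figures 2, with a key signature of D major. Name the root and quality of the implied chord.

The figures 2 indicate a seventh chord in third inversion.
In third inversion the root lies a second above the bass: a second above A in D major is B.
The chord tones are A, B, D, F#, giving B minor seventh.

B minor seventh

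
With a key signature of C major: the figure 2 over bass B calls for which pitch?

Counting 1 letter step above B lands on C; in C major, that letter is C.

C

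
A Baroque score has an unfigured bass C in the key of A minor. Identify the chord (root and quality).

C major

An unfigured bass indicates a triad in root position.
In root position the bass is the root, so the root is C.
The chord tones are C, E, G, giving C major.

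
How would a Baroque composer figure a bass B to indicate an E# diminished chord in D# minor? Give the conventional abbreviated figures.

6/4

B is the fifth of E# diminished, so the chord is in second inversion.
A triad in second inversion is figured 6/4, conventionally abbreviated 6/4.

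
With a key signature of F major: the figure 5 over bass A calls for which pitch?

Counting 4 letter steps above A lands on E; in F major, that letter is E.

E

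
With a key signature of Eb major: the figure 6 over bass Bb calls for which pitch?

Counting 5 letter steps above Bb lands on G; in Eb major, that letter is G.

G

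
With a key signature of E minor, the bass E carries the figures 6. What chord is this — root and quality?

The figures 6 indicate a triad in first inversion.
In first inversion the root lies a sixth above the bass: a sixth above E in E minor is C.
The chord tones are E, G, C, giving C major.

C major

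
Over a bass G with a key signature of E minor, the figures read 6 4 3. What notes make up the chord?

A third above G in this key is B.
A fourth above G in this key is C.
A sixth above G in this key is E.
Together with the bass G, this spells C major seventh in second inversion.

G, B, C, E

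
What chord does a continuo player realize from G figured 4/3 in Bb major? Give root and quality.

The figures 4/3 indicate a seventh chord in second inversion.
In second inversion the root lies a fourth above the bass: a fourth above G in Bb major is C.
The chord tones are G, Bb, C, Eb, giving C minor seventh.

C minor seventh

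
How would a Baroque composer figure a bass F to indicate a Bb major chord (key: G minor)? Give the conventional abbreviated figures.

F is the fifth of Bb major, so the chord is in second inversion.
A triad in second inversion is figured 6/4, conventionally abbreviated 6/4.

6/4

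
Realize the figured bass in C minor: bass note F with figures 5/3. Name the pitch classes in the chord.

A third above F in this key is Ab.
A fifth above F in this key is C.
Together with the bass F, this spells F minor in root position.

F, Ab, C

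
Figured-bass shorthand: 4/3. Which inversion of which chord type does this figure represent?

4/3 is shorthand for 6/4/3.
Intervals of 6/4/3 above the bass form a seventh chord; the bass is the fifth, so this is second inversion.

seventh chord, second inversion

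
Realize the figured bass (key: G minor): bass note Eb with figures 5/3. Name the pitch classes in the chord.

A third above Eb in this key is G.
A fifth above Eb in this key is Bb.
Together with the bass Eb, this spells Eb major in root position.

Eb, G, Bb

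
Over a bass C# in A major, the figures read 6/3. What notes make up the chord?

A third above C# in this key is E.
A sixth above C# in this key is A.
Together with the bass C#, this spells A major in first inversion.

C#, E, A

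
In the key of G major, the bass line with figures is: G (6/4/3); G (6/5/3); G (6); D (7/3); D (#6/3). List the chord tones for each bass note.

G, B, C, E | G, B, D, E | G, B, E | D, F#, A, C | D, F#, B#

G (6/4/3): G, B, C, E.
G (6/5/3): G, B, D, E.
G (6/3): G, B, E.
D (7/5/3): D, F#, A, C.
D (#6/3): D, F#, B#.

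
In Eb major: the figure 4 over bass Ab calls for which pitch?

Counting 3 letter steps above Ab lands on D; in Eb major, that letter is D.

D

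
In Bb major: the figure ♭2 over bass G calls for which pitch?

Ab

Counting 1 letter step above G lands on A; in Bb major, that letter is A.
The b2 figure lowers it a semitone, giving Ab.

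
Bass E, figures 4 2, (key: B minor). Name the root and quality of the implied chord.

F# minor seventh

The figures 4 2 indicate a seventh chord in third inversion.
In third inversion the root lies a second above the bass: a second above E in B minor is F#.
The chord tones are E, F#, A, C#, giving F# minor seventh.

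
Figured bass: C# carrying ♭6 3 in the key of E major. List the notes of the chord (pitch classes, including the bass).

A third above C# in this key is E.
A sixth above C# in this key is A, lowered to Ab by the flat.

C#, E, Ab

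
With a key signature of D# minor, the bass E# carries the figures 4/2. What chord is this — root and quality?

The figures 4/2 indicate a seventh chord in third inversion.
In third inversion the root lies a second above the bass: a second above E# in D# minor is F#.
The chord tones are E#, F#, A#, C#, giving F# major seventh.

F# major seventh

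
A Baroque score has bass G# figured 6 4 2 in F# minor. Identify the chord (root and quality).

A major seventh

The figures 6 4 2 indicate a seventh chord in third inversion.
In third inversion the root lies a second above the bass: a second above G# in F# minor is A.
The chord tones are G#, A, C#, E, giving A major seventh.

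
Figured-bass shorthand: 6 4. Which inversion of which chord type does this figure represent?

Intervals of 6/4 above the bass form a triad; the bass is the fifth, so this is second inversion.

triad, second inversion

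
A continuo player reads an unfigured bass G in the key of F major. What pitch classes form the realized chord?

An unfigured bass implies 5/3.
A third above G in this key is Bb.
A fifth above G in this key is D.
Together with the bass G, this spells G minor in root position.

G, Bb, D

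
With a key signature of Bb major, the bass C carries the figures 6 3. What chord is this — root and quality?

A diminished

The figures 6 3 indicate a triad in first inversion.
In first inversion the root lies a sixth above the bass: a sixth above C in Bb major is A.
The chord tones are C, Eb, A, giving A diminished.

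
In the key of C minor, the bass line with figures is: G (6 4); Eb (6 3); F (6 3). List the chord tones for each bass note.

G, C, Eb | Eb, G, C | F, Ab, D

G (6/4): G, C, Eb.
Eb (6/3): Eb, G, C.
F (6/3): F, Ab, D.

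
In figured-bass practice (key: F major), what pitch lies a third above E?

G

Counting 2 letter steps above E lands on G; in F major, that letter is G.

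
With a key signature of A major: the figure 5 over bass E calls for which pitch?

Counting 4 letter steps above E lands on B; in A major, that letter is B.

B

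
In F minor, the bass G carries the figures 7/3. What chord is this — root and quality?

The figures 7/3 indicate a seventh chord in root position.
In root position the bass is the root, so the root is G.
The chord tones are G, Bb, Db, F, giving G half-diminished seventh.

G half-diminished seventh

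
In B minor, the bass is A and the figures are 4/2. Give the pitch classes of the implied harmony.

A, B, D, F#

The written figures 4/2 are shorthand for 6/4/2: the 6 is implied.
A second above A in this key is B.
A fourth above A in this key is D.
A sixth above A in this key is F#.
Together with the bass A, this spells B minor seventh in third inversion.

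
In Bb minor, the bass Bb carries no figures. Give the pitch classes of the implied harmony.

Bb, Db, F

An unfigured bass implies 5/3.
A third above Bb in this key is Db.
A fifth above Bb in this key is F.
Together with the bass Bb, this spells Bb minor in root position.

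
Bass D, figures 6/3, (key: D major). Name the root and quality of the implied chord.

B minor

The figures 6/3 indicate a triad in first inversion.
In first inversion the root lies a sixth above the bass: a sixth above D in D major is B.
The chord tones are D, F#, B, giving B minor.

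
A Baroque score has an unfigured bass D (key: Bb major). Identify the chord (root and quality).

D minor

An unfigured bass indicates a triad in root position.
In root position the bass is the root, so the root is D.
The chord tones are D, F, A, giving D minor.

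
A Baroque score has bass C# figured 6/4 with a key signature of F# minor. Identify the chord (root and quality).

The figures 6/4 indicate a triad in second inversion.
In second inversion the root lies a fourth above the bass: a fourth above C# in F# minor is F#.
The chord tones are C#, F#, A, giving F# minor.

F# minor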